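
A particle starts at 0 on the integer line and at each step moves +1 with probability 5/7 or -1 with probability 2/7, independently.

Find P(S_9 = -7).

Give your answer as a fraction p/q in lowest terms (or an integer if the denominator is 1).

To reach position -7 after 9 steps: need 1 step of +1 and 8 steps of -1.
Number of such sequences: C(9,1) = 9
Each has probability (5/7)^1 · (2/7)^8 = 1280/40353607
P = 9 · 1280/40353607 = 11520/40353607

Answer: 11520/40353607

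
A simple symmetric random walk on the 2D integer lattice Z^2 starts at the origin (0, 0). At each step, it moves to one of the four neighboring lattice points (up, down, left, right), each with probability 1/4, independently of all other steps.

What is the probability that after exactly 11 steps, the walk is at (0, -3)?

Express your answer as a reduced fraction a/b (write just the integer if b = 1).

Answer: 27225/1048576

Derivation:
Let h be the number of horizontal steps (so 11-h are vertical). To end at (0,-3) need (h+0)/2 right-steps and ((11-h)-3)/2 up-steps.
Sum over h with 0 ≤ h ≤ 8, h ≡ 0 (mod 2), 11-h ≡ 1 (mod 2):
h=0: C(11,0)·C(0,0)·C(11,4) = 1·1·330 = 330
h=2: C(11,2)·C(2,1)·C(9,3) = 55·2·84 = 9240
h=4: C(11,4)·C(4,2)·C(7,2) = 330·6·21 = 41580
h=6: C(11,6)·C(6,3)·C(5,1) = 462·20·5 = 46200
h=8: C(11,8)·C(8,4)·C(3,0) = 165·70·1 = 11550
Total favorable: 108900
Total paths: 4^11 = 4194304
P = 108900/4194304 = 27225/1048576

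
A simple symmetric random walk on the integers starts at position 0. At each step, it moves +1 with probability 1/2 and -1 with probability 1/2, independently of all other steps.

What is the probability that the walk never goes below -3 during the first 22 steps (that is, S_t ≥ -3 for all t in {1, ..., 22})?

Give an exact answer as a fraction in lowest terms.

Answer: 156009/262144

Derivation:
Let f(t,s) = #length-t paths at position s with S_1..S_t all ≥ -3.
f(t,s) = f(t-1,s-1) + f(t-1,s+1) for s ≥ -3; f(t,s) = 0 for s < -3.
t=0: f(0,0)=1
t=1: f(1,-1)=1 f(1,1)=1
t=2: f(2,-2)=1 f(2,0)=2 f(2,2)=1
t=3: f(3,-3)=1 f(3,-1)=3 f(3,1)=3 f(3,3)=1
t=4: f(4,-2)=4 f(4,0)=6 f(4,2)=4 f(4,4)=1
t=5: f(5,-3)=4 f(5,-1)=10 f(5,1)=10 f(5,3)=5 f(5,5)=1
t=6: f(6,-2)=14 f(6,0)=20 f(6,2)=15 f(6,4)=6 f(6,6)=1
t=7: f(7,-3)=14 f(7,-1)=34 f(7,1)=35 f(7,3)=21 f(7,5)=7 f(7,7)=1
t=8: f(8,-2)=48 f(8,0)=69 f(8,2)=56 f(8,4)=28 f(8,6)=8 f(8,8)=1
t=9: f(9,-3)=48 f(9,-1)=117 f(9,1)=125 f(9,3)=84 f(9,5)=36 f(9,7)=9 f(9,9)=1
t=10: f(10,-2)=165 f(10,0)=242 f(10,2)=209 f(10,4)=120 f(10,6)=45 f(10,8)=10 f(10,10)=1
t=11: f(11,-3)=165 f(11,-1)=407 f(11,1)=451 f(11,3)=329 f(11,5)=165 f(11,7)=55 f(11,9)=11 f(11,11)=1
t=12: f(12,-2)=572 f(12,0)=858 f(12,2)=780 f(12,4)=494 f(12,6)=220 f(12,8)=66 f(12,10)=12 f(12,12)=1
t=13: f(13,-3)=572 f(13,-1)=1430 f(13,1)=1638 f(13,3)=1274 f(13,5)=714 f(13,7)=286 f(13,9)=78 f(13,11)=13 f(13,13)=1
t=14: f(14,-2)=2002 f(14,0)=3068 f(14,2)=2912 f(14,4)=1988 f(14,6)=1000 f(14,8)=364 f(14,10)=91 f(14,12)=14 f(14,14)=1
t=15: f(15,-3)=2002 f(15,-1)=5070 f(15,1)=5980 f(15,3)=4900 f(15,5)=2988 f(15,7)=1364 f(15,9)=455 f(15,11)=105 f(15,13)=15 f(15,15)=1
t=16: f(16,-2)=7072 f(16,0)=11050 f(16,2)=10880 f(16,4)=7888 f(16,6)=4352 f(16,8)=1819 f(16,10)=560 f(16,12)=120 f(16,14)=16 f(16,16)=1
t=17: f(17,-3)=7072 f(17,-1)=18122 f(17,1)=21930 f(17,3)=18768 f(17,5)=12240 f(17,7)=6171 f(17,9)=2379 f(17,11)=680 f(17,13)=136 f(17,15)=17 f(17,17)=1
t=18: f(18,-2)=25194 f(18,0)=40052 f(18,2)=40698 f(18,4)=31008 f(18,6)=18411 f(18,8)=8550 f(18,10)=3059 f(18,12)=816 f(18,14)=153 f(18,16)=18 f(18,18)=1
t=19: f(19,-3)=25194 f(19,-1)=65246 f(19,1)=80750 f(19,3)=71706 f(19,5)=49419 f(19,7)=26961 f(19,9)=11609 f(19,11)=3875 f(19,13)=969 f(19,15)=171 f(19,17)=19 f(19,19)=1
t=20: f(20,-2)=90440 f(20,0)=145996 f(20,2)=152456 f(20,4)=121125 f(20,6)=76380 f(20,8)=38570 f(20,10)=15484 f(20,12)=4844 f(20,14)=1140 f(20,16)=190 f(20,18)=20 f(20,20)=1
t=21: f(21,-3)=90440 f(21,-1)=236436 f(21,1)=298452 f(21,3)=273581 f(21,5)=197505 f(21,7)=114950 f(21,9)=54054 f(21,11)=20328 f(21,13)=5984 f(21,15)=1330 f(21,17)=210 f(21,19)=21 f(21,21)=1
t=22: f(22,-2)=326876 f(22,0)=534888 f(22,2)=572033 f(22,4)=471086 f(22,6)=312455 f(22,8)=169004 f(22,10)=74382 f(22,12)=26312 f(22,14)=7314 f(22,16)=1540 f(22,18)=231 f(22,20)=22 f(22,22)=1
Σ_s f(22,s) = 2496144
P = 2496144/4194304 = 156009/262144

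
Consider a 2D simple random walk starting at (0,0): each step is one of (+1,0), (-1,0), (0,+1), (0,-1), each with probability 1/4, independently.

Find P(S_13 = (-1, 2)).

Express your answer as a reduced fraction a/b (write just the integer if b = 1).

Answer: 552123/16777216

Derivation:
Let h be the number of horizontal steps (so 13-h are vertical). To end at (-1,2) need (h-1)/2 right-steps and ((13-h)+2)/2 up-steps.
Sum over h with 1 ≤ h ≤ 11, h ≡ 1 (mod 2), 13-h ≡ 0 (mod 2):
h=1: C(13,1)·C(1,0)·C(12,7) = 13·1·792 = 10296
h=3: C(13,3)·C(3,1)·C(10,6) = 286·3·210 = 180180
h=5: C(13,5)·C(5,2)·C(8,5) = 1287·10·56 = 720720
h=7: C(13,7)·C(7,3)·C(6,4) = 1716·35·15 = 900900
h=9: C(13,9)·C(9,4)·C(4,3) = 715·126·4 = 360360
h=11: C(13,11)·C(11,5)·C(2,2) = 78·462·1 = 36036
Total favorable: 2208492
Total paths: 4^13 = 67108864
P = 2208492/67108864 = 552123/16777216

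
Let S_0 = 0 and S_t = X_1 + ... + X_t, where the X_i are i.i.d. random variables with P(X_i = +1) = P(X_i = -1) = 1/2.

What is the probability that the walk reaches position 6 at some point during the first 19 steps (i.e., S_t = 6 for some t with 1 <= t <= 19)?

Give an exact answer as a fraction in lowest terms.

Count via complement. Let g(t,s) = #length-t paths at position s with S_1..S_t all ≠ 6.
g(t,s) = g(t-1,s-1) + g(t-1,s+1) for s ≠ 6; g(t,6) = 0.
t=0: g(0,0)=1
t=1: g(1,-1)=1 g(1,1)=1
t=2: g(2,-2)=1 g(2,0)=2 g(2,2)=1
t=3: g(3,-3)=1 g(3,-1)=3 g(3,1)=3 g(3,3)=1
t=4: g(4,-4)=1 g(4,-2)=4 g(4,0)=6 g(4,2)=4 g(4,4)=1
t=5: g(5,-5)=1 g(5,-3)=5 g(5,-1)=10 g(5,1)=10 g(5,3)=5 g(5,5)=1
t=6: g(6,-6)=1 g(6,-4)=6 g(6,-2)=15 g(6,0)=20 g(6,2)=15 g(6,4)=6
t=7: g(7,-7)=1 g(7,-5)=7 g(7,-3)=21 g(7,-1)=35 g(7,1)=35 g(7,3)=21 g(7,5)=6
t=8: g(8,-8)=1 g(8,-6)=8 g(8,-4)=28 g(8,-2)=56 g(8,0)=70 g(8,2)=56 g(8,4)=27
t=9: g(9,-9)=1 g(9,-7)=9 g(9,-5)=36 g(9,-3)=84 g(9,-1)=126 g(9,1)=126 g(9,3)=83 g(9,5)=27
t=10: g(10,-10)=1 g(10,-8)=10 g(10,-6)=45 g(10,-4)=120 g(10,-2)=210 g(10,0)=252 g(10,2)=209 g(10,4)=110
t=11: g(11,-11)=1 g(11,-9)=11 g(11,-7)=55 g(11,-5)=165 g(11,-3)=330 g(11,-1)=462 g(11,1)=461 g(11,3)=319 g(11,5)=110
t=12: g(12,-12)=1 g(12,-10)=12 g(12,-8)=66 g(12,-6)=220 g(12,-4)=495 g(12,-2)=792 g(12,0)=923 g(12,2)=780 g(12,4)=429
t=13: g(13,-13)=1 g(13,-11)=13 g(13,-9)=78 g(13,-7)=286 g(13,-5)=715 g(13,-3)=1287 g(13,-1)=1715 g(13,1)=1703 g(13,3)=1209 g(13,5)=429
t=14: g(14,-14)=1 g(14,-12)=14 g(14,-10)=91 g(14,-8)=364 g(14,-6)=1001 g(14,-4)=2002 g(14,-2)=3002 g(14,0)=3418 g(14,2)=2912 g(14,4)=1638
t=15: g(15,-15)=1 g(15,-13)=15 g(15,-11)=105 g(15,-9)=455 g(15,-7)=1365 g(15,-5)=3003 g(15,-3)=5004 g(15,-1)=6420 g(15,1)=6330 g(15,3)=4550 g(15,5)=1638
t=16: g(16,-16)=1 g(16,-14)=16 g(16,-12)=120 g(16,-10)=560 g(16,-8)=1820 g(16,-6)=4368 g(16,-4)=8007 g(16,-2)=11424 g(16,0)=12750 g(16,2)=10880 g(16,4)=6188
t=17: g(17,-17)=1 g(17,-15)=17 g(17,-13)=136 g(17,-11)=680 g(17,-9)=2380 g(17,-7)=6188 g(17,-5)=12375 g(17,-3)=19431 g(17,-1)=24174 g(17,1)=23630 g(17,3)=17068 g(17,5)=6188
t=18: g(18,-18)=1 g(18,-16)=18 g(18,-14)=153 g(18,-12)=816 g(18,-10)=3060 g(18,-8)=8568 g(18,-6)=18563 g(18,-4)=31806 g(18,-2)=43605 g(18,0)=47804 g(18,2)=40698 g(18,4)=23256
t=19: g(19,-19)=1 g(19,-17)=19 g(19,-15)=171 g(19,-13)=969 g(19,-11)=3876 g(19,-9)=11628 g(19,-7)=27131 g(19,-5)=50369 g(19,-3)=75411 g(19,-1)=91409 g(19,1)=88502 g(19,3)=63954 g(19,5)=23256
Paths never hitting 6: Σ_s g(19,s) = 436696
Paths hitting 6: 2^19 - 436696 = 87592
P = 87592/524288 = 10949/65536

Answer: 10949/65536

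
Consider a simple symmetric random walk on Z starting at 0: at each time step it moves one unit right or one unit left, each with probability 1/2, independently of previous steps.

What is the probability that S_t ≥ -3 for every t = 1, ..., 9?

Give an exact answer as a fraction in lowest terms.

Answer: 105/128

Derivation:
Let f(t,s) = #length-t paths at position s with S_1..S_t all ≥ -3.
f(t,s) = f(t-1,s-1) + f(t-1,s+1) for s ≥ -3; f(t,s) = 0 for s < -3.
t=0: f(0,0)=1
t=1: f(1,-1)=1 f(1,1)=1
t=2: f(2,-2)=1 f(2,0)=2 f(2,2)=1
t=3: f(3,-3)=1 f(3,-1)=3 f(3,1)=3 f(3,3)=1
t=4: f(4,-2)=4 f(4,0)=6 f(4,2)=4 f(4,4)=1
t=5: f(5,-3)=4 f(5,-1)=10 f(5,1)=10 f(5,3)=5 f(5,5)=1
t=6: f(6,-2)=14 f(6,0)=20 f(6,2)=15 f(6,4)=6 f(6,6)=1
t=7: f(7,-3)=14 f(7,-1)=34 f(7,1)=35 f(7,3)=21 f(7,5)=7 f(7,7)=1
t=8: f(8,-2)=48 f(8,0)=69 f(8,2)=56 f(8,4)=28 f(8,6)=8 f(8,8)=1
t=9: f(9,-3)=48 f(9,-1)=117 f(9,1)=125 f(9,3)=84 f(9,5)=36 f(9,7)=9 f(9,9)=1
Σ_s f(9,s) = 420
P = 420/512 = 105/128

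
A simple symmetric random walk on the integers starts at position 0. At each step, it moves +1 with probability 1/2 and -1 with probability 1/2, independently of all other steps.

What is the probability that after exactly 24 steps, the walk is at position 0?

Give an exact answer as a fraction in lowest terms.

Answer: 676039/4194304

Derivation:
To return to 0 after 24 steps: need exactly 12 steps of +1 and 12 of -1.
Favorable paths: C(24,12) = 2704156
Total paths: 2^24 = 16777216
P = 2704156/16777216 = 676039/4194304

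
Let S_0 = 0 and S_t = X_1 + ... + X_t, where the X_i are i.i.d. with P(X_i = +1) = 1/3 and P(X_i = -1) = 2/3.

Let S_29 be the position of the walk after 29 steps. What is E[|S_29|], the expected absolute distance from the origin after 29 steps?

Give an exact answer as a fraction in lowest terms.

Answer: 224313154766801/22876792454961

Derivation:
S_29 takes values m ≡ 1 (mod 2) with |m| ≤ 29; P(S_29=m) = C(29,(29+m)/2) · (1/3)^((29+m)/2) · (2/3)^((29-m)/2).
Distribution: P(S=-29)=536870912/68630377364883, P(S=-27)=7784628224/68630377364883, P(S=-25)=54492397568/68630377364883, P(S=-23)=27246198784/7625597484987, P(S=-21)=88550146048/7625597484987, P(S=-19)=221375365120/7625597484987, P(S=-17)=442750730240/7625597484987, P(S=-15)=727376199680/7625597484987, P(S=-13)=1000142274560/7625597484987, P(S=-11)=3500497960960/22876792454961, P(S=-9)=3500497960960/22876792454961, P(S=-7)=3023157329920/22876792454961, P(S=-5)=755789332480/7625597484987, P(S=-3)=494169948160/7625597484987, P(S=-1)=282382827520/7625597484987, P(S=1)=141191413760/7625597484987, P(S=3)=61771243520/7625597484987, P(S=5)=23618416640/7625597484987, P(S=7)=23618416640/22876792454961, P(S=9)=6836910080/22876792454961, P(S=11)=1709227520/22876792454961, P(S=13)=122087680/7625597484987, P(S=15)=22197760/7625597484987, P(S=17)=3377920/7625597484987, P(S=19)=422240/7625597484987, P(S=21)=42224/7625597484987, P(S=23)=3248/7625597484987, P(S=25)=1624/68630377364883, P(S=27)=58/68630377364883, P(S=29)=1/68630377364883
E[|S_29|] = Σ_m |m|·P(S_29=m) = 224313154766801/22876792454961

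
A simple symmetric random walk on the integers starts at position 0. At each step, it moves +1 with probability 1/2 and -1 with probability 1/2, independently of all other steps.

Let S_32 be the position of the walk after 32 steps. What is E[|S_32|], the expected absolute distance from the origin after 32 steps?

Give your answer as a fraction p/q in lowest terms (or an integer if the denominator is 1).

S_32 takes values m ≡ 0 (mod 2) with |m| ≤ 32; P(S_32=m) = C(32,(32+m)/2)/2^32.
Total paths: 2^32 = 4294967296
Distribution: P(S=-32)=1/4294967296, P(S=-30)=32/4294967296, P(S=-28)=496/4294967296, P(S=-26)=4960/4294967296, P(S=-24)=35960/4294967296, P(S=-22)=201376/4294967296, P(S=-20)=906192/4294967296, P(S=-18)=3365856/4294967296, P(S=-16)=10518300/4294967296, P(S=-14)=28048800/4294967296, P(S=-12)=64512240/4294967296, P(S=-10)=129024480/4294967296, P(S=-8)=225792840/4294967296, P(S=-6)=347373600/4294967296, P(S=-4)=471435600/4294967296, P(S=-2)=565722720/4294967296, P(S=0)=601080390/4294967296, P(S=2)=565722720/4294967296, P(S=4)=471435600/4294967296, P(S=6)=347373600/4294967296, P(S=8)=225792840/4294967296, P(S=10)=129024480/4294967296, P(S=12)=64512240/4294967296, P(S=14)=28048800/4294967296, P(S=16)=10518300/4294967296, P(S=18)=3365856/4294967296, P(S=20)=906192/4294967296, P(S=22)=201376/4294967296, P(S=24)=35960/4294967296, P(S=26)=4960/4294967296, P(S=28)=496/4294967296, P(S=30)=32/4294967296, P(S=32)=1/4294967296
E[|S_32|] = Σ_m |m|·P(S_32=m) = 19234572480/4294967296 = 300540195/67108864

Answer: 300540195/67108864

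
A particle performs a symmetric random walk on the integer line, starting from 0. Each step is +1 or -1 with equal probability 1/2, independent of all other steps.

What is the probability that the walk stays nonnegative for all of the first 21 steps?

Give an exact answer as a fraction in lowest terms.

Answer: 88179/524288

Derivation:
Let f(t,s) = #length-t paths at position s with S_1..S_t all ≥ 0.
f(t,s) = f(t-1,s-1) + f(t-1,s+1) for s ≥ 0; f(t,s) = 0 for s < 0.
t=0: f(0,0)=1
t=1: f(1,1)=1
t=2: f(2,0)=1 f(2,2)=1
t=3: f(3,1)=2 f(3,3)=1
t=4: f(4,0)=2 f(4,2)=3 f(4,4)=1
t=5: f(5,1)=5 f(5,3)=4 f(5,5)=1
t=6: f(6,0)=5 f(6,2)=9 f(6,4)=5 f(6,6)=1
t=7: f(7,1)=14 f(7,3)=14 f(7,5)=6 f(7,7)=1
t=8: f(8,0)=14 f(8,2)=28 f(8,4)=20 f(8,6)=7 f(8,8)=1
t=9: f(9,1)=42 f(9,3)=48 f(9,5)=27 f(9,7)=8 f(9,9)=1
t=10: f(10,0)=42 f(10,2)=90 f(10,4)=75 f(10,6)=35 f(10,8)=9 f(10,10)=1
t=11: f(11,1)=132 f(11,3)=165 f(11,5)=110 f(11,7)=44 f(11,9)=10 f(11,11)=1
t=12: f(12,0)=132 f(12,2)=297 f(12,4)=275 f(12,6)=154 f(12,8)=54 f(12,10)=11 f(12,12)=1
t=13: f(13,1)=429 f(13,3)=572 f(13,5)=429 f(13,7)=208 f(13,9)=65 f(13,11)=12 f(13,13)=1
t=14: f(14,0)=429 f(14,2)=1001 f(14,4)=1001 f(14,6)=637 f(14,8)=273 f(14,10)=77 f(14,12)=13 f(14,14)=1
t=15: f(15,1)=1430 f(15,3)=2002 f(15,5)=1638 f(15,7)=910 f(15,9)=350 f(15,11)=90 f(15,13)=14 f(15,15)=1
t=16: f(16,0)=1430 f(16,2)=3432 f(16,4)=3640 f(16,6)=2548 f(16,8)=1260 f(16,10)=440 f(16,12)=104 f(16,14)=15 f(16,16)=1
t=17: f(17,1)=4862 f(17,3)=7072 f(17,5)=6188 f(17,7)=3808 f(17,9)=1700 f(17,11)=544 f(17,13)=119 f(17,15)=16 f(17,17)=1
t=18: f(18,0)=4862 f(18,2)=11934 f(18,4)=13260 f(18,6)=9996 f(18,8)=5508 f(18,10)=2244 f(18,12)=663 f(18,14)=135 f(18,16)=17 f(18,18)=1
t=19: f(19,1)=16796 f(19,3)=25194 f(19,5)=23256 f(19,7)=15504 f(19,9)=7752 f(19,11)=2907 f(19,13)=798 f(19,15)=152 f(19,17)=18 f(19,19)=1
t=20: f(20,0)=16796 f(20,2)=41990 f(20,4)=48450 f(20,6)=38760 f(20,8)=23256 f(20,10)=10659 f(20,12)=3705 f(20,14)=950 f(20,16)=170 f(20,18)=19 f(20,20)=1
t=21: f(21,1)=58786 f(21,3)=90440 f(21,5)=87210 f(21,7)=62016 f(21,9)=33915 f(21,11)=14364 f(21,13)=4655 f(21,15)=1120 f(21,17)=189 f(21,19)=20 f(21,21)=1
Σ_s f(21,s) = 352716
P = 352716/2097152 = 88179/524288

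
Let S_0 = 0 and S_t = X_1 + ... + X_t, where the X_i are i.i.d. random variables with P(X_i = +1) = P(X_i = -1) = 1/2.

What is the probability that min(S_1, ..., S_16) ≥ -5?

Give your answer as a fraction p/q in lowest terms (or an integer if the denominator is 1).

Answer: 28067/32768

Derivation:
Let f(t,s) = #length-t paths at position s with S_1..S_t all ≥ -5.
f(t,s) = f(t-1,s-1) + f(t-1,s+1) for s ≥ -5; f(t,s) = 0 for s < -5.
t=0: f(0,0)=1
t=1: f(1,-1)=1 f(1,1)=1
t=2: f(2,-2)=1 f(2,0)=2 f(2,2)=1
t=3: f(3,-3)=1 f(3,-1)=3 f(3,1)=3 f(3,3)=1
t=4: f(4,-4)=1 f(4,-2)=4 f(4,0)=6 f(4,2)=4 f(4,4)=1
t=5: f(5,-5)=1 f(5,-3)=5 f(5,-1)=10 f(5,1)=10 f(5,3)=5 f(5,5)=1
t=6: f(6,-4)=6 f(6,-2)=15 f(6,0)=20 f(6,2)=15 f(6,4)=6 f(6,6)=1
t=7: f(7,-5)=6 f(7,-3)=21 f(7,-1)=35 f(7,1)=35 f(7,3)=21 f(7,5)=7 f(7,7)=1
t=8: f(8,-4)=27 f(8,-2)=56 f(8,0)=70 f(8,2)=56 f(8,4)=28 f(8,6)=8 f(8,8)=1
t=9: f(9,-5)=27 f(9,-3)=83 f(9,-1)=126 f(9,1)=126 f(9,3)=84 f(9,5)=36 f(9,7)=9 f(9,9)=1
t=10: f(10,-4)=110 f(10,-2)=209 f(10,0)=252 f(10,2)=210 f(10,4)=120 f(10,6)=45 f(10,8)=10 f(10,10)=1
t=11: f(11,-5)=110 f(11,-3)=319 f(11,-1)=461 f(11,1)=462 f(11,3)=330 f(11,5)=165 f(11,7)=55 f(11,9)=11 f(11,11)=1
t=12: f(12,-4)=429 f(12,-2)=780 f(12,0)=923 f(12,2)=792 f(12,4)=495 f(12,6)=220 f(12,8)=66 f(12,10)=12 f(12,12)=1
t=13: f(13,-5)=429 f(13,-3)=1209 f(13,-1)=1703 f(13,1)=1715 f(13,3)=1287 f(13,5)=715 f(13,7)=286 f(13,9)=78 f(13,11)=13 f(13,13)=1
t=14: f(14,-4)=1638 f(14,-2)=2912 f(14,0)=3418 f(14,2)=3002 f(14,4)=2002 f(14,6)=1001 f(14,8)=364 f(14,10)=91 f(14,12)=14 f(14,14)=1
t=15: f(15,-5)=1638 f(15,-3)=4550 f(15,-1)=6330 f(15,1)=6420 f(15,3)=5004 f(15,5)=3003 f(15,7)=1365 f(15,9)=455 f(15,11)=105 f(15,13)=15 f(15,15)=1
t=16: f(16,-4)=6188 f(16,-2)=10880 f(16,0)=12750 f(16,2)=11424 f(16,4)=8007 f(16,6)=4368 f(16,8)=1820 f(16,10)=560 f(16,12)=120 f(16,14)=16 f(16,16)=1
Σ_s f(16,s) = 56134
P = 56134/65536 = 28067/32768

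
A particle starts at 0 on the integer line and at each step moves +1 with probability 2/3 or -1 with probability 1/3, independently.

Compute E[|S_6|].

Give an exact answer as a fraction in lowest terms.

S_6 takes values m ≡ 0 (mod 2) with |m| ≤ 6; P(S_6=m) = C(6,(6+m)/2) · (2/3)^((6+m)/2) · (1/3)^((6-m)/2).
Distribution: P(S=-6)=1/729, P(S=-4)=4/243, P(S=-2)=20/243, P(S=0)=160/729, P(S=2)=80/243, P(S=4)=64/243, P(S=6)=64/729
E[|S_6|] = Σ_m |m|·P(S_6=m) = 602/243

Answer: 602/243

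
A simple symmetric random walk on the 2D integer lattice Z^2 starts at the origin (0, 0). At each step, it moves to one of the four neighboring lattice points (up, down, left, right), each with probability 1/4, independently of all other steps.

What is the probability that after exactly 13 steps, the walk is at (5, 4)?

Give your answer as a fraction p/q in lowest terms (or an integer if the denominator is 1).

Let h be the number of horizontal steps (so 13-h are vertical). To end at (5,4) need (h+5)/2 right-steps and ((13-h)+4)/2 up-steps.
Sum over h with 5 ≤ h ≤ 9, h ≡ 1 (mod 2), 13-h ≡ 0 (mod 2):
h=5: C(13,5)·C(5,5)·C(8,6) = 1287·1·28 = 36036
h=7: C(13,7)·C(7,6)·C(6,5) = 1716·7·6 = 72072
h=9: C(13,9)·C(9,7)·C(4,4) = 715·36·1 = 25740
Total favorable: 133848
Total paths: 4^13 = 67108864
P = 133848/67108864 = 16731/8388608

Answer: 16731/8388608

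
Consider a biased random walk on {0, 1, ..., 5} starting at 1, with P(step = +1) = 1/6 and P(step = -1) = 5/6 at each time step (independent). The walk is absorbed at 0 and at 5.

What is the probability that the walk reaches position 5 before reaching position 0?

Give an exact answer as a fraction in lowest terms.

Answer: 1/781

Derivation:
Biased walk: p = 1/6, q = 5/6, r = q/p = 5
Gambler's ruin: P(hit 5 before 0 | start at 1) = (1 - r^a)/(1 - r^N)
r^1 = 5; r^5 = 3125
P = (1 - 5) / (1 - 3125) = -4 / -3124 = 1/781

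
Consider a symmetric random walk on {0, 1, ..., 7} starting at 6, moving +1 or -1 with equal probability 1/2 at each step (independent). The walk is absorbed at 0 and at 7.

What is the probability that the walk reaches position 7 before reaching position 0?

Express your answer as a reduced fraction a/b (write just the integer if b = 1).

Answer: 6/7

Derivation:
Symmetric walk (p = 1/2): the harmonic-function argument gives P(hit 7 before 0 | start at 6) = a/N.
P = 6/7 = 6/7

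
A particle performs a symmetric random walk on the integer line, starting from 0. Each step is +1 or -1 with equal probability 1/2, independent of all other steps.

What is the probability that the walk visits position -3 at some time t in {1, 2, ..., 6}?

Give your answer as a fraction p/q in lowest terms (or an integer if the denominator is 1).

Count via complement. Let g(t,s) = #length-t paths at position s with S_1..S_t all ≠ -3.
g(t,s) = g(t-1,s-1) + g(t-1,s+1) for s ≠ -3; g(t,-3) = 0.
t=0: g(0,0)=1
t=1: g(1,-1)=1 g(1,1)=1
t=2: g(2,-2)=1 g(2,0)=2 g(2,2)=1
t=3: g(3,-1)=3 g(3,1)=3 g(3,3)=1
t=4: g(4,-2)=3 g(4,0)=6 g(4,2)=4 g(4,4)=1
t=5: g(5,-1)=9 g(5,1)=10 g(5,3)=5 g(5,5)=1
t=6: g(6,-2)=9 g(6,0)=19 g(6,2)=15 g(6,4)=6 g(6,6)=1
Paths never hitting -3: Σ_s g(6,s) = 50
Paths hitting -3: 2^6 - 50 = 14
P = 14/64 = 7/32

Answer: 7/32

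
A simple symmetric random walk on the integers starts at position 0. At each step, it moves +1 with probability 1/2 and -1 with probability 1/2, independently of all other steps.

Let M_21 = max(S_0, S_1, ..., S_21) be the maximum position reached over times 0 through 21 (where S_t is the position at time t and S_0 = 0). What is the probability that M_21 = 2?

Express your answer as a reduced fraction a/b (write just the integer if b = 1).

Answer: 146965/1048576

Derivation:
Let M_21 = max(S_0,...,S_21). Use the reflection principle: for j ≥ 1, #{paths with M_21 ≥ j} = #{S_21 ≥ j} + #{S_21 ≥ j+1}.
By reflection, #{M_21 ≥ 2} = #{S_21 ≥ 2} + #{S_21 ≥ 3} = 695860 + 695860 = 1391720.
#{M_21 ≥ 3} = #{S_21 ≥ 3} + #{S_21 ≥ 4} = 695860 + 401930 = 1097790.
#{M_21 = 2} = 1391720 - 1097790 = 293930.
P(M_21 = 2) = 293930/2097152 = 146965/1048576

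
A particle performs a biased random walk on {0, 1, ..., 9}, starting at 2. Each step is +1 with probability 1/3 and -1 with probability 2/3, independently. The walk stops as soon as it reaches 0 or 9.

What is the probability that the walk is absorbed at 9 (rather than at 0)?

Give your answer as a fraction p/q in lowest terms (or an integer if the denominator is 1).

Biased walk: p = 1/3, q = 2/3, r = q/p = 2
Gambler's ruin: P(hit 9 before 0 | start at 2) = (1 - r^a)/(1 - r^N)
r^2 = 4; r^9 = 512
P = (1 - 4) / (1 - 512) = -3 / -511 = 3/511

Answer: 3/511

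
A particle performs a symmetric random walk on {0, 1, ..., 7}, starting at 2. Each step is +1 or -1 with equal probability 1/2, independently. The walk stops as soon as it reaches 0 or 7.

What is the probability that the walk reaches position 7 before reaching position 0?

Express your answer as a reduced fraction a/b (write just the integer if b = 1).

Symmetric walk (p = 1/2): the harmonic-function argument gives P(hit 7 before 0 | start at 2) = a/N.
P = 2/7 = 2/7

Answer: 2/7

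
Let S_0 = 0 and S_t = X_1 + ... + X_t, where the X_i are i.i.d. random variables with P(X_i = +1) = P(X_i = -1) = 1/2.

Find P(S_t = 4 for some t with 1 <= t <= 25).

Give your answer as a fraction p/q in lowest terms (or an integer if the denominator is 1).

Count via complement. Let g(t,s) = #length-t paths at position s with S_1..S_t all ≠ 4.
g(t,s) = g(t-1,s-1) + g(t-1,s+1) for s ≠ 4; g(t,4) = 0.
t=0: g(0,0)=1
t=1: g(1,-1)=1 g(1,1)=1
t=2: g(2,-2)=1 g(2,0)=2 g(2,2)=1
t=3: g(3,-3)=1 g(3,-1)=3 g(3,1)=3 g(3,3)=1
t=4: g(4,-4)=1 g(4,-2)=4 g(4,0)=6 g(4,2)=4
t=5: g(5,-5)=1 g(5,-3)=5 g(5,-1)=10 g(5,1)=10 g(5,3)=4
t=6: g(6,-6)=1 g(6,-4)=6 g(6,-2)=15 g(6,0)=20 g(6,2)=14
t=7: g(7,-7)=1 g(7,-5)=7 g(7,-3)=21 g(7,-1)=35 g(7,1)=34 g(7,3)=14
t=8: g(8,-8)=1 g(8,-6)=8 g(8,-4)=28 g(8,-2)=56 g(8,0)=69 g(8,2)=48
t=9: g(9,-9)=1 g(9,-7)=9 g(9,-5)=36 g(9,-3)=84 g(9,-1)=125 g(9,1)=117 g(9,3)=48
t=10: g(10,-10)=1 g(10,-8)=10 g(10,-6)=45 g(10,-4)=120 g(10,-2)=209 g(10,0)=242 g(10,2)=165
t=11: g(11,-11)=1 g(11,-9)=11 g(11,-7)=55 g(11,-5)=165 g(11,-3)=329 g(11,-1)=451 g(11,1)=407 g(11,3)=165
t=12: g(12,-12)=1 g(12,-10)=12 g(12,-8)=66 g(12,-6)=220 g(12,-4)=494 g(12,-2)=780 g(12,0)=858 g(12,2)=572
t=13: g(13,-13)=1 g(13,-11)=13 g(13,-9)=78 g(13,-7)=286 g(13,-5)=714 g(13,-3)=1274 g(13,-1)=1638 g(13,1)=1430 g(13,3)=572
t=14: g(14,-14)=1 g(14,-12)=14 g(14,-10)=91 g(14,-8)=364 g(14,-6)=1000 g(14,-4)=1988 g(14,-2)=2912 g(14,0)=3068 g(14,2)=2002
t=15: g(15,-15)=1 g(15,-13)=15 g(15,-11)=105 g(15,-9)=455 g(15,-7)=1364 g(15,-5)=2988 g(15,-3)=4900 g(15,-1)=5980 g(15,1)=5070 g(15,3)=2002
t=16: g(16,-16)=1 g(16,-14)=16 g(16,-12)=120 g(16,-10)=560 g(16,-8)=1819 g(16,-6)=4352 g(16,-4)=7888 g(16,-2)=10880 g(16,0)=11050 g(16,2)=7072
t=17: g(17,-17)=1 g(17,-15)=17 g(17,-13)=136 g(17,-11)=680 g(17,-9)=2379 g(17,-7)=6171 g(17,-5)=12240 g(17,-3)=18768 g(17,-1)=21930 g(17,1)=18122 g(17,3)=7072
t=18: g(18,-18)=1 g(18,-16)=18 g(18,-14)=153 g(18,-12)=816 g(18,-10)=3059 g(18,-8)=8550 g(18,-6)=18411 g(18,-4)=31008 g(18,-2)=40698 g(18,0)=40052 g(18,2)=25194
t=19: g(19,-19)=1 g(19,-17)=19 g(19,-15)=171 g(19,-13)=969 g(19,-11)=3875 g(19,-9)=11609 g(19,-7)=26961 g(19,-5)=49419 g(19,-3)=71706 g(19,-1)=80750 g(19,1)=65246 g(19,3)=25194
t=20: g(20,-20)=1 g(20,-18)=20 g(20,-16)=190 g(20,-14)=1140 g(20,-12)=4844 g(20,-10)=15484 g(20,-8)=38570 g(20,-6)=76380 g(20,-4)=121125 g(20,-2)=152456 g(20,0)=145996 g(20,2)=90440
t=21: g(21,-21)=1 g(21,-19)=21 g(21,-17)=210 g(21,-15)=1330 g(21,-13)=5984 g(21,-11)=20328 g(21,-9)=54054 g(21,-7)=114950 g(21,-5)=197505 g(21,-3)=273581 g(21,-1)=298452 g(21,1)=236436 g(21,3)=90440
t=22: g(22,-22)=1 g(22,-20)=22 g(22,-18)=231 g(22,-16)=1540 g(22,-14)=7314 g(22,-12)=26312 g(22,-10)=74382 g(22,-8)=169004 g(22,-6)=312455 g(22,-4)=471086 g(22,-2)=572033 g(22,0)=534888 g(22,2)=326876
t=23: g(23,-23)=1 g(23,-21)=23 g(23,-19)=253 g(23,-17)=1771 g(23,-15)=8854 g(23,-13)=33626 g(23,-11)=100694 g(23,-9)=243386 g(23,-7)=481459 g(23,-5)=783541 g(23,-3)=1043119 g(23,-1)=1106921 g(23,1)=861764 g(23,3)=326876
t=24: g(24,-24)=1 g(24,-22)=24 g(24,-20)=276 g(24,-18)=2024 g(24,-16)=10625 g(24,-14)=42480 g(24,-12)=134320 g(24,-10)=344080 g(24,-8)=724845 g(24,-6)=1265000 g(24,-4)=1826660 g(24,-2)=2150040 g(24,0)=1968685 g(24,2)=1188640
t=25: g(25,-25)=1 g(25,-23)=25 g(25,-21)=300 g(25,-19)=2300 g(25,-17)=12649 g(25,-15)=53105 g(25,-13)=176800 g(25,-11)=478400 g(25,-9)=1068925 g(25,-7)=1989845 g(25,-5)=3091660 g(25,-3)=3976700 g(25,-1)=4118725 g(25,1)=3157325 g(25,3)=1188640
Paths never hitting 4: Σ_s g(25,s) = 19315400
Paths hitting 4: 2^25 - 19315400 = 14239032
P = 14239032/33554432 = 1779879/4194304

Answer: 1779879/4194304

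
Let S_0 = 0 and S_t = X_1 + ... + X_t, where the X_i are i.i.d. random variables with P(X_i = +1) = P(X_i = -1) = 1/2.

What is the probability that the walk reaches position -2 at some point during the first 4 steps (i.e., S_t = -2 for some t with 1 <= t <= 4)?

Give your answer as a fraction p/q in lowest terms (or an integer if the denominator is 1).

Count via complement. Let g(t,s) = #length-t paths at position s with S_1..S_t all ≠ -2.
g(t,s) = g(t-1,s-1) + g(t-1,s+1) for s ≠ -2; g(t,-2) = 0.
t=0: g(0,0)=1
t=1: g(1,-1)=1 g(1,1)=1
t=2: g(2,0)=2 g(2,2)=1
t=3: g(3,-1)=2 g(3,1)=3 g(3,3)=1
t=4: g(4,0)=5 g(4,2)=4 g(4,4)=1
Paths never hitting -2: Σ_s g(4,s) = 10
Paths hitting -2: 2^4 - 10 = 6
P = 6/16 = 3/8

Answer: 3/8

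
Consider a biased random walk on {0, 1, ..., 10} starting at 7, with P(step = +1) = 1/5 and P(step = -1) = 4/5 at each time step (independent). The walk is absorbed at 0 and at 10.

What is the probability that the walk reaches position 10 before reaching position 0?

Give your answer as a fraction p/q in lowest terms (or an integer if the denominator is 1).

Biased walk: p = 1/5, q = 4/5, r = q/p = 4
Gambler's ruin: P(hit 10 before 0 | start at 7) = (1 - r^a)/(1 - r^N)
r^7 = 16384; r^10 = 1048576
P = (1 - 16384) / (1 - 1048576) = -16383 / -1048575 = 5461/349525

Answer: 5461/349525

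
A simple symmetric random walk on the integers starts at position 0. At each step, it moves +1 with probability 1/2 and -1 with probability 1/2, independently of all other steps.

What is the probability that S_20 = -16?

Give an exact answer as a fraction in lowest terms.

Answer: 95/524288

Derivation:
To reach position -16 after 20 steps: need 2 steps of +1 and 18 of -1.
Favorable paths: C(20,2) = 190
Total paths: 2^20 = 1048576
P = 190/1048576 = 95/524288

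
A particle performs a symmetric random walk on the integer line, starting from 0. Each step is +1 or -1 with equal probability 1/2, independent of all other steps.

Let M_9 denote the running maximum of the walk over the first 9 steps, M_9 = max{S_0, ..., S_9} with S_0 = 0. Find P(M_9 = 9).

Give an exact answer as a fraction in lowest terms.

Let M_9 = max(S_0,...,S_9). Use the reflection principle: for j ≥ 1, #{paths with M_9 ≥ j} = #{S_9 ≥ j} + #{S_9 ≥ j+1}.
By reflection, #{M_9 ≥ 9} = #{S_9 ≥ 9} + #{S_9 ≥ 10} = 1 + 0 = 1.
#{M_9 ≥ 10} = #{S_9 ≥ 10} + #{S_9 ≥ 11} = 0 + 0 = 0.
#{M_9 = 9} = 1 - 0 = 1.
P(M_9 = 9) = 1/512 = 1/512

Answer: 1/512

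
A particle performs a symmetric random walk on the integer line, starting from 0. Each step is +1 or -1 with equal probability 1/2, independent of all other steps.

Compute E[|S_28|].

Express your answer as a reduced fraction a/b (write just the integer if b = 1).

S_28 takes values m ≡ 0 (mod 2) with |m| ≤ 28; P(S_28=m) = C(28,(28+m)/2)/2^28.
Total paths: 2^28 = 268435456
Distribution: P(S=-28)=1/268435456, P(S=-26)=28/268435456, P(S=-24)=378/268435456, P(S=-22)=3276/268435456, P(S=-20)=20475/268435456, P(S=-18)=98280/268435456, P(S=-16)=376740/268435456, P(S=-14)=1184040/268435456, P(S=-12)=3108105/268435456, P(S=-10)=6906900/268435456, P(S=-8)=13123110/268435456, P(S=-6)=21474180/268435456, P(S=-4)=30421755/268435456, P(S=-2)=37442160/268435456, P(S=0)=40116600/268435456, P(S=2)=37442160/268435456, P(S=4)=30421755/268435456, P(S=6)=21474180/268435456, P(S=8)=13123110/268435456, P(S=10)=6906900/268435456, P(S=12)=3108105/268435456, P(S=14)=1184040/268435456, P(S=16)=376740/268435456, P(S=18)=98280/268435456, P(S=20)=20475/268435456, P(S=22)=3276/268435456, P(S=24)=378/268435456, P(S=26)=28/268435456, P(S=28)=1/268435456
E[|S_28|] = Σ_m |m|·P(S_28=m) = 1123264800/268435456 = 35102025/8388608

Answer: 35102025/8388608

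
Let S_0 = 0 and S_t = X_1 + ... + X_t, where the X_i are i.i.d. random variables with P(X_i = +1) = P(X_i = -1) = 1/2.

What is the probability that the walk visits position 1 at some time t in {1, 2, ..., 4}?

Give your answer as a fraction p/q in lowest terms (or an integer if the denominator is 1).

Answer: 5/8

Derivation:
Count via complement. Let g(t,s) = #length-t paths at position s with S_1..S_t all ≠ 1.
g(t,s) = g(t-1,s-1) + g(t-1,s+1) for s ≠ 1; g(t,1) = 0.
t=0: g(0,0)=1
t=1: g(1,-1)=1
t=2: g(2,-2)=1 g(2,0)=1
t=3: g(3,-3)=1 g(3,-1)=2
t=4: g(4,-4)=1 g(4,-2)=3 g(4,0)=2
Paths never hitting 1: Σ_s g(4,s) = 6
Paths hitting 1: 2^4 - 6 = 10
P = 10/16 = 5/8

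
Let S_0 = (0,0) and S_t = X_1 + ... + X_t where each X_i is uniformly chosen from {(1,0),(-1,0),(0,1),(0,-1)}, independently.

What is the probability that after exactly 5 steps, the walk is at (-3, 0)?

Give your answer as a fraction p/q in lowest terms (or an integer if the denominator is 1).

Answer: 25/1024

Derivation:
Let h be the number of horizontal steps (so 5-h are vertical). To end at (-3,0) need (h-3)/2 right-steps and ((5-h)+0)/2 up-steps.
Sum over h with 3 ≤ h ≤ 5, h ≡ 1 (mod 2), 5-h ≡ 0 (mod 2):
h=3: C(5,3)·C(3,0)·C(2,1) = 10·1·2 = 20
h=5: C(5,5)·C(5,1)·C(0,0) = 1·5·1 = 5
Total favorable: 25
Total paths: 4^5 = 1024
P = 25/1024 = 25/1024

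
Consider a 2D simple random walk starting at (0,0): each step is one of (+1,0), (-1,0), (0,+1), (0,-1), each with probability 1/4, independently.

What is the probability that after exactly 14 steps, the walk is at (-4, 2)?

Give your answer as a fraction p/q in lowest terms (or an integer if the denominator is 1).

Answer: 3006003/268435456

Derivation:
Let h be the number of horizontal steps (so 14-h are vertical). To end at (-4,2) need (h-4)/2 right-steps and ((14-h)+2)/2 up-steps.
Sum over h with 4 ≤ h ≤ 12, h ≡ 0 (mod 2), 14-h ≡ 0 (mod 2):
h=4: C(14,4)·C(4,0)·C(10,6) = 1001·1·210 = 210210
h=6: C(14,6)·C(6,1)·C(8,5) = 3003·6·56 = 1009008
h=8: C(14,8)·C(8,2)·C(6,4) = 3003·28·15 = 1261260
h=10: C(14,10)·C(10,3)·C(4,3) = 1001·120·4 = 480480
h=12: C(14,12)·C(12,4)·C(2,2) = 91·495·1 = 45045
Total favorable: 3006003
Total paths: 4^14 = 268435456
P = 3006003/268435456 = 3006003/268435456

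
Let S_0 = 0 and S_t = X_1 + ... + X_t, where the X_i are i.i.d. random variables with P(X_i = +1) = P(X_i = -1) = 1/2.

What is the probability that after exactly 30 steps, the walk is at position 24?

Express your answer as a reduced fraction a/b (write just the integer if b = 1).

Answer: 1015/268435456

Derivation:
To reach position 24 after 30 steps: need 27 steps of +1 and 3 of -1.
Favorable paths: C(30,27) = 4060
Total paths: 2^30 = 1073741824
P = 4060/1073741824 = 1015/268435456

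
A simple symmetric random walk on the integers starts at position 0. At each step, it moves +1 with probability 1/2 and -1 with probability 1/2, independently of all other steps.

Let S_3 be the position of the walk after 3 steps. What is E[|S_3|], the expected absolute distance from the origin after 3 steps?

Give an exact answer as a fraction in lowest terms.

Answer: 3/2

Derivation:
S_3 takes values m ≡ 1 (mod 2) with |m| ≤ 3; P(S_3=m) = C(3,(3+m)/2)/2^3.
Total paths: 2^3 = 8
Distribution: P(S=-3)=1/8, P(S=-1)=3/8, P(S=1)=3/8, P(S=3)=1/8
E[|S_3|] = Σ_m |m|·P(S_3=m) = 12/8 = 3/2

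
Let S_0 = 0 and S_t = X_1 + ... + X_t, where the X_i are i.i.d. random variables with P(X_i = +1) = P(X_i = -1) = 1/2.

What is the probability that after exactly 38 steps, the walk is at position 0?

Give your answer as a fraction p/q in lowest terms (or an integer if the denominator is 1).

Answer: 4418157975/34359738368

Derivation:
To return to 0 after 38 steps: need exactly 19 steps of +1 and 19 of -1.
Favorable paths: C(38,19) = 35345263800
Total paths: 2^38 = 274877906944
P = 35345263800/274877906944 = 4418157975/34359738368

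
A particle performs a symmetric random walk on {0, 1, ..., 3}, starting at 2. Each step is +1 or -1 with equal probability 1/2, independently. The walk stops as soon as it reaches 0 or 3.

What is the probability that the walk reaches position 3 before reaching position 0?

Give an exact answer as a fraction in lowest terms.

Symmetric walk (p = 1/2): the harmonic-function argument gives P(hit 3 before 0 | start at 2) = a/N.
P = 2/3 = 2/3

Answer: 2/3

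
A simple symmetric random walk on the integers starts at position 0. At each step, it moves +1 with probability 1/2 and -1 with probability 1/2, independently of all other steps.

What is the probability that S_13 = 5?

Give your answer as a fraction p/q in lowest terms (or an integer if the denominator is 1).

To reach position 5 after 13 steps: need 9 steps of +1 and 4 of -1.
Favorable paths: C(13,9) = 715
Total paths: 2^13 = 8192
P = 715/8192 = 715/8192

Answer: 715/8192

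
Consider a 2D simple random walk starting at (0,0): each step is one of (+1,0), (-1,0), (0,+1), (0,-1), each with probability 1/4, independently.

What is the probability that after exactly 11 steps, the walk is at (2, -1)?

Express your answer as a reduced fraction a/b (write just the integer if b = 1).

Answer: 38115/1048576

Derivation:
Let h be the number of horizontal steps (so 11-h are vertical). To end at (2,-1) need (h+2)/2 right-steps and ((11-h)-1)/2 up-steps.
Sum over h with 2 ≤ h ≤ 10, h ≡ 0 (mod 2), 11-h ≡ 1 (mod 2):
h=2: C(11,2)·C(2,2)·C(9,4) = 55·1·126 = 6930
h=4: C(11,4)·C(4,3)·C(7,3) = 330·4·35 = 46200
h=6: C(11,6)·C(6,4)·C(5,2) = 462·15·10 = 69300
h=8: C(11,8)·C(8,5)·C(3,1) = 165·56·3 = 27720
h=10: C(11,10)·C(10,6)·C(1,0) = 11·210·1 = 2310
Total favorable: 152460
Total paths: 4^11 = 4194304
P = 152460/4194304 = 38115/1048576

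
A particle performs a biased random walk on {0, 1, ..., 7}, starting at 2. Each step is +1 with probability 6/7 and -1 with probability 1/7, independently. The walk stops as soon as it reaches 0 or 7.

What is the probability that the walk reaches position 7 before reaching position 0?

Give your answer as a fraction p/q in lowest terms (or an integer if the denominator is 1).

Answer: 54432/55987

Derivation:
Biased walk: p = 6/7, q = 1/7, r = q/p = 1/6
Gambler's ruin: P(hit 7 before 0 | start at 2) = (1 - r^a)/(1 - r^N)
r^2 = 1/36; r^7 = 1/279936
P = (1 - 1/36) / (1 - 1/279936) = 35/36 / 279935/279936 = 54432/55987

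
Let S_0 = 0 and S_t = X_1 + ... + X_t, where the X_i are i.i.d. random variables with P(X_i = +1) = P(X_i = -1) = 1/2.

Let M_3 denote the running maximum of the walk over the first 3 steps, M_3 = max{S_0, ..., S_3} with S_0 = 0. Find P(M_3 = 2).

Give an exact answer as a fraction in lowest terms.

Let M_3 = max(S_0,...,S_3). Use the reflection principle: for j ≥ 1, #{paths with M_3 ≥ j} = #{S_3 ≥ j} + #{S_3 ≥ j+1}.
By reflection, #{M_3 ≥ 2} = #{S_3 ≥ 2} + #{S_3 ≥ 3} = 1 + 1 = 2.
#{M_3 ≥ 3} = #{S_3 ≥ 3} + #{S_3 ≥ 4} = 1 + 0 = 1.
#{M_3 = 2} = 2 - 1 = 1.
P(M_3 = 2) = 1/8 = 1/8

Answer: 1/8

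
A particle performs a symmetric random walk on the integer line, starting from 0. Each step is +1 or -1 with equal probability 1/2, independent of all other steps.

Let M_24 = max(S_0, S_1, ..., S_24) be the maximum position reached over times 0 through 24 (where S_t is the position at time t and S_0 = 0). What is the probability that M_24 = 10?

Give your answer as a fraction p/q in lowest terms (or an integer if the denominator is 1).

Let M_24 = max(S_0,...,S_24). Use the reflection principle: for j ≥ 1, #{paths with M_24 ≥ j} = #{S_24 ≥ j} + #{S_24 ≥ j+1}.
By reflection, #{M_24 ≥ 10} = #{S_24 ≥ 10} + #{S_24 ≥ 11} = 536155 + 190051 = 726206.
#{M_24 ≥ 11} = #{S_24 ≥ 11} + #{S_24 ≥ 12} = 190051 + 190051 = 380102.
#{M_24 = 10} = 726206 - 380102 = 346104.
P(M_24 = 10) = 346104/16777216 = 43263/2097152

Answer: 43263/2097152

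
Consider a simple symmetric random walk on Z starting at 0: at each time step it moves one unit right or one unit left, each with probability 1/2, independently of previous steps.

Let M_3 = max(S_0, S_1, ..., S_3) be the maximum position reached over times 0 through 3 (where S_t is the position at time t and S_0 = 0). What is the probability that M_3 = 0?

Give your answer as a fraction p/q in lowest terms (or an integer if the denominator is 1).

Answer: 3/8

Derivation:
Let M_3 = max(S_0,...,S_3). Use the reflection principle: for j ≥ 1, #{paths with M_3 ≥ j} = #{S_3 ≥ j} + #{S_3 ≥ j+1}.
P(M_3 ≥ 0) = 1 since S_0 = 0, so #{M_3 ≥ 0} = 8.
#{M_3 ≥ 1} = #{S_3 ≥ 1} + #{S_3 ≥ 2} = 4 + 1 = 5.
#{M_3 = 0} = 8 - 5 = 3.
P(M_3 = 0) = 3/8 = 3/8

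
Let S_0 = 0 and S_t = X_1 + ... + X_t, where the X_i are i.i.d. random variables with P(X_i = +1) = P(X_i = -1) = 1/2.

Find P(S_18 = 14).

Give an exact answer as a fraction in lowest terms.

To reach position 14 after 18 steps: need 16 steps of +1 and 2 of -1.
Favorable paths: C(18,16) = 153
Total paths: 2^18 = 262144
P = 153/262144 = 153/262144

Answer: 153/262144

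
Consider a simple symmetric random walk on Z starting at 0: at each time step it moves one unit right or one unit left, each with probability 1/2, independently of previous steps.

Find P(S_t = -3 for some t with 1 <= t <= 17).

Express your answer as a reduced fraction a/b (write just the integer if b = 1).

Count via complement. Let g(t,s) = #length-t paths at position s with S_1..S_t all ≠ -3.
g(t,s) = g(t-1,s-1) + g(t-1,s+1) for s ≠ -3; g(t,-3) = 0.
t=0: g(0,0)=1
t=1: g(1,-1)=1 g(1,1)=1
t=2: g(2,-2)=1 g(2,0)=2 g(2,2)=1
t=3: g(3,-1)=3 g(3,1)=3 g(3,3)=1
t=4: g(4,-2)=3 g(4,0)=6 g(4,2)=4 g(4,4)=1
t=5: g(5,-1)=9 g(5,1)=10 g(5,3)=5 g(5,5)=1
t=6: g(6,-2)=9 g(6,0)=19 g(6,2)=15 g(6,4)=6 g(6,6)=1
t=7: g(7,-1)=28 g(7,1)=34 g(7,3)=21 g(7,5)=7 g(7,7)=1
t=8: g(8,-2)=28 g(8,0)=62 g(8,2)=55 g(8,4)=28 g(8,6)=8 g(8,8)=1
t=9: g(9,-1)=90 g(9,1)=117 g(9,3)=83 g(9,5)=36 g(9,7)=9 g(9,9)=1
t=10: g(10,-2)=90 g(10,0)=207 g(10,2)=200 g(10,4)=119 g(10,6)=45 g(10,8)=10 g(10,10)=1
t=11: g(11,-1)=297 g(11,1)=407 g(11,3)=319 g(11,5)=164 g(11,7)=55 g(11,9)=11 g(11,11)=1
t=12: g(12,-2)=297 g(12,0)=704 g(12,2)=726 g(12,4)=483 g(12,6)=219 g(12,8)=66 g(12,10)=12 g(12,12)=1
t=13: g(13,-1)=1001 g(13,1)=1430 g(13,3)=1209 g(13,5)=702 g(13,7)=285 g(13,9)=78 g(13,11)=13 g(13,13)=1
t=14: g(14,-2)=1001 g(14,0)=2431 g(14,2)=2639 g(14,4)=1911 g(14,6)=987 g(14,8)=363 g(14,10)=91 g(14,12)=14 g(14,14)=1
t=15: g(15,-1)=3432 g(15,1)=5070 g(15,3)=4550 g(15,5)=2898 g(15,7)=1350 g(15,9)=454 g(15,11)=105 g(15,13)=15 g(15,15)=1
t=16: g(16,-2)=3432 g(16,0)=8502 g(16,2)=9620 g(16,4)=7448 g(16,6)=4248 g(16,8)=1804 g(16,10)=559 g(16,12)=120 g(16,14)=16 g(16,16)=1
t=17: g(17,-1)=11934 g(17,1)=18122 g(17,3)=17068 g(17,5)=11696 g(17,7)=6052 g(17,9)=2363 g(17,11)=679 g(17,13)=136 g(17,15)=17 g(17,17)=1
Paths never hitting -3: Σ_s g(17,s) = 68068
Paths hitting -3: 2^17 - 68068 = 63004
P = 63004/131072 = 15751/32768

Answer: 15751/32768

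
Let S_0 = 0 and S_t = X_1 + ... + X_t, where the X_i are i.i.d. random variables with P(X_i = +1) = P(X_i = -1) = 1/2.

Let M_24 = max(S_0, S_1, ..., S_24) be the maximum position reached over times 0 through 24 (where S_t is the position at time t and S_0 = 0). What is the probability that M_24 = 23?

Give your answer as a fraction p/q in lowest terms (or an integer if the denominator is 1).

Let M_24 = max(S_0,...,S_24). Use the reflection principle: for j ≥ 1, #{paths with M_24 ≥ j} = #{S_24 ≥ j} + #{S_24 ≥ j+1}.
By reflection, #{M_24 ≥ 23} = #{S_24 ≥ 23} + #{S_24 ≥ 24} = 1 + 1 = 2.
#{M_24 ≥ 24} = #{S_24 ≥ 24} + #{S_24 ≥ 25} = 1 + 0 = 1.
#{M_24 = 23} = 2 - 1 = 1.
P(M_24 = 23) = 1/16777216 = 1/16777216

Answer: 1/16777216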